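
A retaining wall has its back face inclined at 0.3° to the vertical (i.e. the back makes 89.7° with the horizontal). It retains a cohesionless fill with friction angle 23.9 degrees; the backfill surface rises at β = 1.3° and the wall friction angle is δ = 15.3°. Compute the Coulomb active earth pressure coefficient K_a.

0.386

K_a = sin²(α+φ) / [sin²α · sin(α−δ) · (1 + √{sin(φ+δ)sin(φ−β) / (sin(α−δ)sin(α+β))})²].
With α = 89.7°, φ = 23.9°, δ = 15.3°, β = 1.3°: K_a = 0.3864.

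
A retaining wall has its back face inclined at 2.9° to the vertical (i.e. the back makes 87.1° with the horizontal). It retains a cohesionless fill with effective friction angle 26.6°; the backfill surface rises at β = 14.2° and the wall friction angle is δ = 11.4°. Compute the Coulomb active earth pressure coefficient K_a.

0.460

K_a = sin²(α+φ) / [sin²α · sin(α−δ) · (1 + √{sin(φ+δ)sin(φ−β) / (sin(α−δ)sin(α+β))})²].
With α = 87.1°, φ = 26.6°, δ = 11.4°, β = 14.2°: K_a = 0.4602.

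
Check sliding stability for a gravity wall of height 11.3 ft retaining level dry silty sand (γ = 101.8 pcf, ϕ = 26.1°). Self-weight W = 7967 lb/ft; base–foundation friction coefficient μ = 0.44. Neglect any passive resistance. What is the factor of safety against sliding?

1.39

K_a = tan²(45° − 26.1°/2) = 0.3889.
P_a = ½K_aγH² = 0.5×0.3889×101.8×11.3² = 2528 lb/ft, acting at H/3 = 3.767 ft above the base.
FS_sliding = μW / P_a = 0.44×7967 / 2528 = 1.387.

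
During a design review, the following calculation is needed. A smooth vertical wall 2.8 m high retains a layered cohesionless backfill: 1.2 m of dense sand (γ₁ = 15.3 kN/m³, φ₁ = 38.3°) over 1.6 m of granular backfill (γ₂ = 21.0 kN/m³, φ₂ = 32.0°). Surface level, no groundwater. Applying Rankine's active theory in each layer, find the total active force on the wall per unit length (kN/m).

19.9 kN/m

K_a1 = tan²(45°−38.3°/2) = 0.2347; K_a2 = tan²(45°−32.0°/2) = 0.3073.
Layer 1: σ at base = K_a1 γ₁ h₁ = 4.310 kPa; P₁ = ½×4.310×1.2 = 2.586.
Layer 2: σ_v at top = γ₁h₁ = 18.36; σ_h top = K_a2×18.36 = 5.641; σ_h base = K_a2×(18.36+21.0×1.6) = 15.97.
P₂ = ½(5.641+15.97)×1.6 = 17.29. Total P_a = 2.586+17.29 = 19.87 kN/m.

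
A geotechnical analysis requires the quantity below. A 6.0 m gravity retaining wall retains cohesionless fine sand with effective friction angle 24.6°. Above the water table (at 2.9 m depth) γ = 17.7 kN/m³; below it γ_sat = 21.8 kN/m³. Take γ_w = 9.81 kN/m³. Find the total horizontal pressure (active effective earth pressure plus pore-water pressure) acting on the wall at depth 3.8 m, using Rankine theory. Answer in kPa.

K_a = (1 − sin φ)/(1 + sin φ) = 0.4121.
γ' = 21.8 − 9.81 = 11.99 kN/m³.
Effective vertical stress at 3.8 m: σ'_v = 17.7×2.9 + 11.99×0.900 = 62.12 kPa.
σ'_h = K_a σ'_v = 0.4121 × 62.12 = 25.60 kPa; u = γ_w × 0.900 = 8.829 kPa.
Total σ_h = 25.60 + 8.829 = 34.43 kPa.

34.4 kPa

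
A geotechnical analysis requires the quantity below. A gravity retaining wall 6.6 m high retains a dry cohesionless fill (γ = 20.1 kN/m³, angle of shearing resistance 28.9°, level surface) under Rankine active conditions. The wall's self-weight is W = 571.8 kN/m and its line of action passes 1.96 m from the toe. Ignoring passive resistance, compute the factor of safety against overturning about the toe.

3.34

K_a = tan²(45° − 28.9°/2) = 0.3484.
P_a = ½K_aγH² = 0.5×0.3484×20.1×6.6² = 152.5 kN/m, acting at H/3 = 2.200 m above the base.
Overturning moment M_o = P_a × H/3 = 152.5 × 2.200 = 335.5.
Resisting moment M_r = W × 1.96 = 571.8 × 1.96 = 1121.
FS_overturning = M_r/M_o = 1121/335.5 = 3.340.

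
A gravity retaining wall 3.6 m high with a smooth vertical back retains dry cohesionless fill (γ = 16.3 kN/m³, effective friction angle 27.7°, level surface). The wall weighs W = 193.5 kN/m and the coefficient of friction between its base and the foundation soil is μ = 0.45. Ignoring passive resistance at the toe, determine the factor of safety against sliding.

K_a = tan²(45° − 27.7°/2) = 0.3653.
P_a = ½K_aγH² = 0.5×0.3653×16.3×3.6² = 38.59 kN/m, acting at H/3 = 1.200 m above the base.
FS_sliding = μW / P_a = 0.45×193.5 / 38.59 = 2.257.

2.26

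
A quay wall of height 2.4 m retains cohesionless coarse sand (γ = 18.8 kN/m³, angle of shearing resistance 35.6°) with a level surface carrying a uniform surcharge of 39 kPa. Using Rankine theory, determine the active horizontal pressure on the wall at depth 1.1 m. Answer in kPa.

K_a = (1 − sin φ)/(1 + sin φ) = 0.2641.
σ_v = γz + q = 18.8 × 1.1 + 39 = 59.68 kPa.
σ_h = K_a σ_v = 0.2641 × 59.68 = 15.76 kPa.

15.8 kPa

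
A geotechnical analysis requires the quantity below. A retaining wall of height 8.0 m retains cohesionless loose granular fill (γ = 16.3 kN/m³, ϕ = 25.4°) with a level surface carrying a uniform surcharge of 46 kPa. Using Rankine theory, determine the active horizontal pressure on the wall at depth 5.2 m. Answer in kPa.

K_a = (1 − sin φ)/(1 + sin φ) = 0.3996.
σ_v = γz + q = 16.3 × 5.2 + 46 = 130.8 kPa.
σ_h = K_a σ_v = 0.3996 × 130.8 = 52.26 kPa.

52.3 kPa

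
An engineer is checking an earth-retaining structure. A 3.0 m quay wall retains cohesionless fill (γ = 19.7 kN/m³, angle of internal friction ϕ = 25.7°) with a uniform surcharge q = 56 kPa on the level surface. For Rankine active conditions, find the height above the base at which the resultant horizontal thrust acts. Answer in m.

1.33 m

K_a = 0.3950.
Triangular part P₁ = ½K_aγH² = 35.02 at H/3 = 1.000 m; rectangular part P₂ = K_a q H = 66.37 at H/2 = 1.500 m.
ȳ = (P₁·1.000 + P₂·1.500)/(P₁+P₂) = 1.327 m.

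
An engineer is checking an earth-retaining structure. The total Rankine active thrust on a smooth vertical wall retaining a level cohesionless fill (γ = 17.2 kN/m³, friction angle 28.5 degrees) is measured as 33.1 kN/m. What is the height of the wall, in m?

3.30 m

K_a = 0.3540. P_a = ½ K_a γ H² ⇒ H = √(2P_a/(K_a γ)).
H = √(2×33.1/(0.3540×17.2)) = 3.298 m.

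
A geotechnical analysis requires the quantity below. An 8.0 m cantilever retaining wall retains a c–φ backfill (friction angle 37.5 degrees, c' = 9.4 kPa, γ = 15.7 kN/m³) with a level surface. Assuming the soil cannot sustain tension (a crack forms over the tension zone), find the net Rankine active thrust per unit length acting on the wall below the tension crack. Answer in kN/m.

59.3 kN/m

K_a = 0.2432; √K_a = 0.4931.
Tension-crack depth z_c = 2c/(γ√K_a) = 2×9.4/(15.7×0.4931) = 2.428 m.
σ_a at base = K_a γ H − 2c√K_a = 0.2432×15.7×8.0 − 2×9.4×0.4931 = 21.27 kPa.
P_a = ½ × 21.27 × (H − z_c) = 0.5×21.27×5.572 = 59.27 kN/m.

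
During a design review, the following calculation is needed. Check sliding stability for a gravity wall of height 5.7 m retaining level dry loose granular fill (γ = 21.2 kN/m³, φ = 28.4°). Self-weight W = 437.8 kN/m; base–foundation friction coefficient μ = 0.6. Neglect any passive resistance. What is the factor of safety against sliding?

K_a = tan²(45° − 28.4°/2) = 0.3554.
P_a = ½K_aγH² = 0.5×0.3554×21.2×5.7² = 122.4 kN/m, acting at H/3 = 1.900 m above the base.
FS_sliding = μW / P_a = 0.6×437.8 / 122.4 = 2.146.

2.15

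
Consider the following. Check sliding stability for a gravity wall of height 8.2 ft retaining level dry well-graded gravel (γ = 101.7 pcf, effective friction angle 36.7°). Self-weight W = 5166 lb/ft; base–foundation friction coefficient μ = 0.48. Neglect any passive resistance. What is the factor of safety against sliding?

K_a = tan²(45° − 36.7°/2) = 0.2519.
P_a = ½K_aγH² = 0.5×0.2519×101.7×8.2² = 861.1 lb/ft, acting at H/3 = 2.733 ft above the base.
FS_sliding = μW / P_a = 0.48×5166 / 861.1 = 2.880.

2.88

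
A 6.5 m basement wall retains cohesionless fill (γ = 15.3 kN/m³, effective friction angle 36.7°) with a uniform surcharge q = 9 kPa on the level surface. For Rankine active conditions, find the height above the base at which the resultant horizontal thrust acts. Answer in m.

2.33 m

K_a = 0.2519.
Triangular part P₁ = ½K_aγH² = 81.40 at H/3 = 2.167 m; rectangular part P₂ = K_a q H = 14.73 at H/2 = 3.250 m.
ȳ = (P₁·2.167 + P₂·3.250)/(P₁+P₂) = 2.333 m.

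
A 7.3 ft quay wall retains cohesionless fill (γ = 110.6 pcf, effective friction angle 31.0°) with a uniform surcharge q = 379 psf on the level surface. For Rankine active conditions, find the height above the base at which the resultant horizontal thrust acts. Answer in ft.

3.02 ft

K_a = 0.3201.
Triangular part P₁ = ½K_aγH² = 943.3 at H/3 = 2.433 ft; rectangular part P₂ = K_a q H = 885.6 at H/2 = 3.650 ft.
ȳ = (P₁·2.433 + P₂·3.650)/(P₁+P₂) = 3.022 ft.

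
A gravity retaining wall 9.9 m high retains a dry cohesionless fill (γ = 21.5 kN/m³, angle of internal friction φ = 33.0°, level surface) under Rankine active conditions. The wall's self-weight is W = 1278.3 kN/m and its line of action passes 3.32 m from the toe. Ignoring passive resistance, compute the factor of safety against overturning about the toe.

4.14

K_a = tan²(45° − 33.0°/2) = 0.2948.
P_a = ½K_aγH² = 0.5×0.2948×21.5×9.9² = 310.6 kN/m, acting at H/3 = 3.300 m above the base.
Overturning moment M_o = P_a × H/3 = 310.6 × 3.300 = 1025.
Resisting moment M_r = W × 3.32 = 1278.3 × 3.32 = 4244.
FS_overturning = M_r/M_o = 4244/1025 = 4.140.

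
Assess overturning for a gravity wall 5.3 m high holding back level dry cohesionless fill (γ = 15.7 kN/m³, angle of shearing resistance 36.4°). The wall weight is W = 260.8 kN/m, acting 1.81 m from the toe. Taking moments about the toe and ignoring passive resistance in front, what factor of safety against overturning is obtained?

K_a = tan²(45° − 36.4°/2) = 0.2552.
P_a = ½K_aγH² = 0.5×0.2552×15.7×5.3² = 56.27 kN/m, acting at H/3 = 1.767 m above the base.
Overturning moment M_o = P_a × H/3 = 56.27 × 1.767 = 99.40.
Resisting moment M_r = W × 1.81 = 260.8 × 1.81 = 472.0.
FS_overturning = M_r/M_o = 472.0/99.40 = 4.749.

4.75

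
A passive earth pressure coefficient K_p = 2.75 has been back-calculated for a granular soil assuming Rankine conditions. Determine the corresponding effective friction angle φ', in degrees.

K_p = (1+sin φ)/(1−sin φ) ⇒ sin φ = (K_p − 1)/(K_p + 1) = 0.4667.
φ = arcsin(0.4667) = 27.82°.

27.8°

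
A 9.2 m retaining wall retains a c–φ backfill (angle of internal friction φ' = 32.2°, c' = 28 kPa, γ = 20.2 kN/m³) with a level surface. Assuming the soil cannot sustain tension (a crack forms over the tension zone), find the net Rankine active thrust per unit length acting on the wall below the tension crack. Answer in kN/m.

K_a = 0.3047; √K_a = 0.5520.
Tension-crack depth z_c = 2c/(γ√K_a) = 2×28/(20.2×0.5520) = 5.022 m.
σ_a at base = K_a γ H − 2c√K_a = 0.3047×20.2×9.2 − 2×28×0.5520 = 25.72 kPa.
P_a = ½ × 25.72 × (H − z_c) = 0.5×25.72×4.178 = 53.73 kN/m.

53.7 kN/m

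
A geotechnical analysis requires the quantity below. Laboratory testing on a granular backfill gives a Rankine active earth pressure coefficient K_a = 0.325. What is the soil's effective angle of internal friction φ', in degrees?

K_a = tan²(45° − φ/2) ⇒ 45° − φ/2 = arctan(√0.325) = 29.69°.
φ = 2(45° − 29.69°) = 30.63°.

30.6°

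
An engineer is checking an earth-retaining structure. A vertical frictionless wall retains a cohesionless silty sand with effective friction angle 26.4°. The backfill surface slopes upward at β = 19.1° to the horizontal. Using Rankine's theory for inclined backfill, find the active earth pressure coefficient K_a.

0.488

K_a = cos β · (cos β − √(cos²β − cos²φ)) / (cos β + √(cos²β − cos²φ)).
cos β = 0.9449, cos φ = 0.8957, √(cos²β − cos²φ) = 0.3010.
K_a = 0.9449 × (0.9449 − 0.3010)/(0.9449 + 0.3010) = 0.4883.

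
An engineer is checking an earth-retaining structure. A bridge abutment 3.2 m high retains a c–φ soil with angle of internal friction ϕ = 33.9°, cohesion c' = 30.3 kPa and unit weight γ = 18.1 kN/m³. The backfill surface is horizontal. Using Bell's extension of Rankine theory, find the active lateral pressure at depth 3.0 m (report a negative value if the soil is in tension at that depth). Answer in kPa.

K_a = (1 − sin φ)/(1 + sin φ) = 0.2839.
σ_a = K_a γ z − 2c√K_a = 0.2839×18.1×3.0 − 2×30.3×0.5328 = -16.87 kPa.

-16.9 kPa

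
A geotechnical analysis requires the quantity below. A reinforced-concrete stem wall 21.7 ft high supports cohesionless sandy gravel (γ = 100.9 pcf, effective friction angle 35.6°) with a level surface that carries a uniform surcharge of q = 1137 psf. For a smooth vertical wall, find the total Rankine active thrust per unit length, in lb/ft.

12800 lb/ft

K_a = tan²(45° − φ/2) = 0.2641.
Soil triangle: ½ K_a γ H² = 0.5×0.2641×100.9×21.7² = 6275 lb/ft.
Surcharge rectangle: K_a q H = 0.2641×1137×21.7 = 6517 lb/ft.
Total = 6275 + 6517 = 12790 lb/ft.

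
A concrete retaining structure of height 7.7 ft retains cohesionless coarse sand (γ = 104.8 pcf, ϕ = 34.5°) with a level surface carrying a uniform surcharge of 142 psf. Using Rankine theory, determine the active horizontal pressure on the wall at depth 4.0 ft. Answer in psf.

K_a = (1 − sin φ)/(1 + sin φ) = 0.2768.
σ_v = γz + q = 104.8 × 4.0 + 142 = 561.2 psf.
σ_h = K_a σ_v = 0.2768 × 561.2 = 155.3 psf.

155 psf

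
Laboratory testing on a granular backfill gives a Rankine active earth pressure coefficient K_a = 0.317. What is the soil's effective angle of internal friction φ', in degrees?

K_a = tan²(45° − φ/2) ⇒ 45° − φ/2 = arctan(√0.317) = 29.38°.
φ = 2(45° − 29.38°) = 31.24°.

31.2°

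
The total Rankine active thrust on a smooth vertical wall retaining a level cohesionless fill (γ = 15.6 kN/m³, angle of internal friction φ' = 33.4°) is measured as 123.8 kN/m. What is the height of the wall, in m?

7.40 m

K_a = 0.2899. P_a = ½ K_a γ H² ⇒ H = √(2P_a/(K_a γ)).
H = √(2×123.8/(0.2899×15.6)) = 7.399 m.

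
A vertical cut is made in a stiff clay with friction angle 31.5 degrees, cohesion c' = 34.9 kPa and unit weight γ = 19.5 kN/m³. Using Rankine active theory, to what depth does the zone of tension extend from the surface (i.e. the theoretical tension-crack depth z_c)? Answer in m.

K_a = tan²(45° − 31.5°/2) = 0.3136; √K_a = 0.5600.
The active pressure is zero where K_a γ z = 2c√K_a, so z_c = 2c/(γ√K_a) = 2×34.9/(19.5×0.5600) = 6.392 m.

6.39 m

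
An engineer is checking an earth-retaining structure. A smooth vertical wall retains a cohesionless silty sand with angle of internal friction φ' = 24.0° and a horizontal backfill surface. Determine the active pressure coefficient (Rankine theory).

0.422

K_a = tan²(45° − φ/2) = tan²(33.00°) = 0.4217.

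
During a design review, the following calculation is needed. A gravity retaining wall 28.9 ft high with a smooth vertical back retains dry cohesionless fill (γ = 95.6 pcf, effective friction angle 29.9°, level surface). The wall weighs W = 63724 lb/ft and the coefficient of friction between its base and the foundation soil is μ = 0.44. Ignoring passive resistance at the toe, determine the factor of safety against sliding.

2.10

K_a = tan²(45° − 29.9°/2) = 0.3347.
P_a = ½K_aγH² = 0.5×0.3347×95.6×28.9² = 13360 lb/ft, acting at H/3 = 9.633 ft above the base.
FS_sliding = μW / P_a = 0.44×63724 / 13360 = 2.098.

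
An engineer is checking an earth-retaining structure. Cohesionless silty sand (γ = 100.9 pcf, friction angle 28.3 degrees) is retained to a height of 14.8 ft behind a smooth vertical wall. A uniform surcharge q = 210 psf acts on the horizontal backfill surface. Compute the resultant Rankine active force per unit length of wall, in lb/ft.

5050 lb/ft

K_a = tan²(45° − φ/2) = 0.3568.
Soil triangle: ½ K_a γ H² = 0.5×0.3568×100.9×14.8² = 3943 lb/ft.
Surcharge rectangle: K_a q H = 0.3568×210×14.8 = 1109 lb/ft.
Total = 3943 + 1109 = 5051 lb/ft.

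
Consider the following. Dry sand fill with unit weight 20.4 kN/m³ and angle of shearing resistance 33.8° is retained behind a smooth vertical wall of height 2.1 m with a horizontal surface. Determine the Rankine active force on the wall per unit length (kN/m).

K_a = tan²(45° − φ/2) = 0.2851.
P_a = ½ K_a γ H² = 0.5 × 0.2851 × 20.4 × 2.1² = 12.82 kN/m.

12.8 kN/m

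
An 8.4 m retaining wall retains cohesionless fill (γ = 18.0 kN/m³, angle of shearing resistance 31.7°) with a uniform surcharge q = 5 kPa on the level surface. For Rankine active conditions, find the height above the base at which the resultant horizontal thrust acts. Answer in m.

K_a = 0.3111.
Triangular part P₁ = ½K_aγH² = 197.5 at H/3 = 2.800 m; rectangular part P₂ = K_a q H = 13.06 at H/2 = 4.200 m.
ȳ = (P₁·2.800 + P₂·4.200)/(P₁+P₂) = 2.887 m.

2.89 m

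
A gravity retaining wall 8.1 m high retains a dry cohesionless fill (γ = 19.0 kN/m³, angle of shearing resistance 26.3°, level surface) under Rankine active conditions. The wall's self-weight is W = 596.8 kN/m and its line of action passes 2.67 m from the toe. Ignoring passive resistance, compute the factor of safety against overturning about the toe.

K_a = tan²(45° − 26.3°/2) = 0.3859.
P_a = ½K_aγH² = 0.5×0.3859×19.0×8.1² = 240.6 kN/m, acting at H/3 = 2.700 m above the base.
Overturning moment M_o = P_a × H/3 = 240.6 × 2.700 = 649.5.
Resisting moment M_r = W × 2.67 = 596.8 × 2.67 = 1593.
FS_overturning = M_r/M_o = 1593/649.5 = 2.453.

2.45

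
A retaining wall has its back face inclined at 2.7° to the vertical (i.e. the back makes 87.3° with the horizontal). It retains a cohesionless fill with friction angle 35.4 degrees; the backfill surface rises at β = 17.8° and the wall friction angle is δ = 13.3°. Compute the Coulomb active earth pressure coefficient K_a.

0.330

K_a = sin²(α+φ) / [sin²α · sin(α−δ) · (1 + √{sin(φ+δ)sin(φ−β) / (sin(α−δ)sin(α+β))})²].
With α = 87.3°, φ = 35.4°, δ = 13.3°, β = 17.8°: K_a = 0.3305.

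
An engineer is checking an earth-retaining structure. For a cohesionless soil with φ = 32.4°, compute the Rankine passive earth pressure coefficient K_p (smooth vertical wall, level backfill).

K_p = (1 + sin φ)/(1 − sin φ) = tan²(45° + 32.4°/2) = 3.309.

3.31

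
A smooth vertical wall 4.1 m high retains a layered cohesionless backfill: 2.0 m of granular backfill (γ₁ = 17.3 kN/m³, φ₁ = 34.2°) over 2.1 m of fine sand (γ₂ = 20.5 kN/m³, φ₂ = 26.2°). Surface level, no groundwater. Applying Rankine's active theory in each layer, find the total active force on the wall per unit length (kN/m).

55.4 kN/m

K_a1 = tan²(45°−34.2°/2) = 0.2803; K_a2 = tan²(45°−26.2°/2) = 0.3874.
Layer 1: σ at base = K_a1 γ₁ h₁ = 9.700 kPa; P₁ = ½×9.700×2.0 = 9.700.
Layer 2: σ_v at top = γ₁h₁ = 34.60; σ_h top = K_a2×34.60 = 13.41; σ_h base = K_a2×(34.60+20.5×2.1) = 30.08.
P₂ = ½(13.41+30.08)×2.1 = 45.66. Total P_a = 9.700+45.66 = 55.36 kN/m.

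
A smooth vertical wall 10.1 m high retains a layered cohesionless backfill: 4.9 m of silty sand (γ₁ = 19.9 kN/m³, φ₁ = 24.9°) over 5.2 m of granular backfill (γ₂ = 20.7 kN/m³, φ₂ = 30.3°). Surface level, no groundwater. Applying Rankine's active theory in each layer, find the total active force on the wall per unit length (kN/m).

K_a1 = tan²(45°−24.9°/2) = 0.4074; K_a2 = tan²(45°−30.3°/2) = 0.3293.
Layer 1: σ at base = K_a1 γ₁ h₁ = 39.73 kPa; P₁ = ½×39.73×4.9 = 97.33.
Layer 2: σ_v at top = γ₁h₁ = 97.51; σ_h top = K_a2×97.51 = 32.11; σ_h base = K_a2×(97.51+20.7×5.2) = 67.56.
P₂ = ½(32.11+67.56)×5.2 = 259.1. Total P_a = 97.33+259.1 = 356.5 kN/m.

356 kN/m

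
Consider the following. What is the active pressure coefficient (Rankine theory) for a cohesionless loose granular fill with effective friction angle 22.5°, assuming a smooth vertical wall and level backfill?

K_a = tan²(45° − φ/2) = tan²(33.75°) = 0.4465.

0.446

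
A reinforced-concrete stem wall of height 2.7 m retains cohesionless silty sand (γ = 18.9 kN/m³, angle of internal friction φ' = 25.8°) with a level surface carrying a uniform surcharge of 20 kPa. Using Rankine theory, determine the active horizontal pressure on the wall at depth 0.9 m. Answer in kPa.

14.6 kPa

K_a = (1 − sin φ)/(1 + sin φ) = 0.3935.
σ_v = γz + q = 18.9 × 0.9 + 20 = 37.01 kPa.
σ_h = K_a σ_v = 0.3935 × 37.01 = 14.56 kPa.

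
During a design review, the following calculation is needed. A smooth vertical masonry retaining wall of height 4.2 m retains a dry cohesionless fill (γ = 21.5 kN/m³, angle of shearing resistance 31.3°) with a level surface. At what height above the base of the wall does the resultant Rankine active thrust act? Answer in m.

1.40 m

K_a = 0.3162.
The pressure distribution is triangular, so the resultant acts at H/3 above the base = 4.2/3 = 1.400 m.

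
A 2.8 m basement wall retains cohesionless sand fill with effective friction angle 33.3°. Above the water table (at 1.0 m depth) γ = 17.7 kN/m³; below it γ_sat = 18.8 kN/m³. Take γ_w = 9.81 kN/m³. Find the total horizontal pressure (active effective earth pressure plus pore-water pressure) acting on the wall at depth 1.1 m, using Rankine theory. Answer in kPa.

K_a = (1 − sin φ)/(1 + sin φ) = 0.2911.
γ' = 18.8 − 9.81 = 8.990 kN/m³.
Effective vertical stress at 1.1 m: σ'_v = 17.7×1.0 + 8.990×0.100 = 18.60 kPa.
σ'_h = K_a σ'_v = 0.2911 × 18.60 = 5.415 kPa; u = γ_w × 0.100 = 0.9810 kPa.
Total σ_h = 5.415 + 0.9810 = 6.396 kPa.

6.40 kPa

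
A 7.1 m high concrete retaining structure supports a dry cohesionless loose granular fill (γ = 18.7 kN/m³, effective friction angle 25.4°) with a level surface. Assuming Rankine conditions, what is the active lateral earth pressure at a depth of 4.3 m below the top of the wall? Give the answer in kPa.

K_a = (1 − sin φ)/(1 + sin φ) = 0.3996.
σ_h = K_a γ z = 0.3996 × 18.7 × 4.3 = 32.14 kPa.

32.1 kPa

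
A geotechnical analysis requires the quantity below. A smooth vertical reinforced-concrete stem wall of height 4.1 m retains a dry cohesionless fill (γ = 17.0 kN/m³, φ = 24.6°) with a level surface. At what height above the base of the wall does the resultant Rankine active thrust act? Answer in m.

K_a = 0.4121.
The pressure distribution is triangular, so the resultant acts at H/3 above the base = 4.1/3 = 1.367 m.

1.37 m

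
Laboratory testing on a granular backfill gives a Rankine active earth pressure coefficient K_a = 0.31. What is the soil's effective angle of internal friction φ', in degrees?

K_a = tan²(45° − φ/2) ⇒ 45° − φ/2 = arctan(√0.31) = 29.11°.
φ = 2(45° − 29.11°) = 31.78°.

31.8°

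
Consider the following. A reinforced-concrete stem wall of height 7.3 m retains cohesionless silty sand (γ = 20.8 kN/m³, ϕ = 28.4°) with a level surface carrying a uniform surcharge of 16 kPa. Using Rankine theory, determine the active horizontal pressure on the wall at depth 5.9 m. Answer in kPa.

K_a = (1 − sin φ)/(1 + sin φ) = 0.3554.
σ_v = γz + q = 20.8 × 5.9 + 16 = 138.7 kPa.
σ_h = K_a σ_v = 0.3554 × 138.7 = 49.30 kPa.

49.3 kPa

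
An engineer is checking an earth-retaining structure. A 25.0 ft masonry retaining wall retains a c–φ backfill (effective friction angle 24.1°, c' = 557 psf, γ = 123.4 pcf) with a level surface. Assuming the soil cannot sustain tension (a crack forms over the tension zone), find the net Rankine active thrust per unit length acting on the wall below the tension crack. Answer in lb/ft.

K_a = 0.4201; √K_a = 0.6482.
Tension-crack depth z_c = 2c/(γ√K_a) = 2×557/(123.4×0.6482) = 13.93 ft.
σ_a at base = K_a γ H − 2c√K_a = 0.4201×123.4×25.0 − 2×557×0.6482 = 574.0 psf.
P_a = ½ × 574.0 × (H − z_c) = 0.5×574.0×11.07 = 3178 lb/ft.

3180 lb/ft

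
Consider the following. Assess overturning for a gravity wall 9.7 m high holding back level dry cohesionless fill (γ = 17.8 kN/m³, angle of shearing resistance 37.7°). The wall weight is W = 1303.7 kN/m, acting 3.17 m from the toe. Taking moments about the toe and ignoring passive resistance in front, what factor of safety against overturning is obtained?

6.33

K_a = tan²(45° − 37.7°/2) = 0.2411.
P_a = ½K_aγH² = 0.5×0.2411×17.8×9.7² = 201.9 kN/m, acting at H/3 = 3.233 m above the base.
Overturning moment M_o = P_a × H/3 = 201.9 × 3.233 = 652.7.
Resisting moment M_r = W × 3.17 = 1303.7 × 3.17 = 4133.
FS_overturning = M_r/M_o = 4133/652.7 = 6.332.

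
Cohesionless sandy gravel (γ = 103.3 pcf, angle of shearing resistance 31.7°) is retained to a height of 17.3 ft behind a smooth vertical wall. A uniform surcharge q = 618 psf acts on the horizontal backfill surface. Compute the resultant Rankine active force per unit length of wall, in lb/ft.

K_a = tan²(45° − φ/2) = 0.3111.
Soil triangle: ½ K_a γ H² = 0.5×0.3111×103.3×17.3² = 4809 lb/ft.
Surcharge rectangle: K_a q H = 0.3111×618×17.3 = 3326 lb/ft.
Total = 4809 + 3326 = 8134 lb/ft.

8130 lb/ft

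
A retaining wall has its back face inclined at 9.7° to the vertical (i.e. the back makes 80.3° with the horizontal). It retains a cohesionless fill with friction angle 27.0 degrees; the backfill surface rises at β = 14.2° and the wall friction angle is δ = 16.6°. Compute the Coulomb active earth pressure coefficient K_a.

K_a = sin²(α+φ) / [sin²α · sin(α−δ) · (1 + √{sin(φ+δ)sin(φ−β) / (sin(α−δ)sin(α+β))})²].
With α = 80.3°, φ = 27.0°, δ = 16.6°, β = 14.2°: K_a = 0.5238.

0.524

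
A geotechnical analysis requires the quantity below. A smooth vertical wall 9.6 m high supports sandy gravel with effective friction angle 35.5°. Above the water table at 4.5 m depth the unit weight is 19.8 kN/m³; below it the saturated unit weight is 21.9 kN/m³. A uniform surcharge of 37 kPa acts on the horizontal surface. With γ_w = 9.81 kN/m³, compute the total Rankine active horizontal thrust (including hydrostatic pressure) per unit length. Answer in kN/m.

K_a = tan²(45° − φ/2) = 0.2653.
γ' = 21.9 − 9.81 = 12.09 kN/m³. h₂ = H − d_w = 5.1 m.
σ'_h: at surface K_a·q = 9.815; at WT K_a(q+γd_w) = 33.45; at base K_a(q+γd_w+γ'h₂) = 49.80 kPa.
P₁ = ½(9.815+33.45)×4.5 = 97.34; P₂ = ½(33.45+49.80)×5.1 = 212.3; P_w = ½γ_w h₂² = 127.6.
Total = 97.34+212.3+127.6 = 437.2 kN/m.

437 kN/m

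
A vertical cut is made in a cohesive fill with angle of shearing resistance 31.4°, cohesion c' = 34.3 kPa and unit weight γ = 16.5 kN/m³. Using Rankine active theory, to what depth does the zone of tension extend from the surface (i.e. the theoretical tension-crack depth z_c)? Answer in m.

K_a = tan²(45° − 31.4°/2) = 0.3149; √K_a = 0.5612.
The active pressure is zero where K_a γ z = 2c√K_a, so z_c = 2c/(γ√K_a) = 2×34.3/(16.5×0.5612) = 7.409 m.

7.41 m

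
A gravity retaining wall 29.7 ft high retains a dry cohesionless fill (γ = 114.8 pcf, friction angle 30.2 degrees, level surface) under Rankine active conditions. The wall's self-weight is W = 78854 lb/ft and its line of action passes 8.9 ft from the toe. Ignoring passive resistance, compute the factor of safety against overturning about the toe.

4.23

K_a = tan²(45° − 30.2°/2) = 0.3307.
P_a = ½K_aγH² = 0.5×0.3307×114.8×29.7² = 16740 lb/ft, acting at H/3 = 9.900 ft above the base.
Overturning moment M_o = P_a × H/3 = 16740 × 9.900 = 165700.
Resisting moment M_r = W × 8.9 = 78854 × 8.9 = 701800.
FS_overturning = M_r/M_o = 701800/165700 = 4.234.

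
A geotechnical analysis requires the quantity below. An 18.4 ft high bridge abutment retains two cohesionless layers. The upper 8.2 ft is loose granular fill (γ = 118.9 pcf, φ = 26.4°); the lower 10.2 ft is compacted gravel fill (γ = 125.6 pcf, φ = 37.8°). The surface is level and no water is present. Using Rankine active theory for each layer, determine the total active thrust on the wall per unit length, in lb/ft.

K_a1 = tan²(45°−26.4°/2) = 0.3844; K_a2 = tan²(45°−37.8°/2) = 0.2400.
Layer 1: σ at base = K_a1 γ₁ h₁ = 374.8 psf; P₁ = ½×374.8×8.2 = 1537.
Layer 2: σ_v at top = γ₁h₁ = 975.0; σ_h top = K_a2×975.0 = 234.0; σ_h base = K_a2×(975.0+125.6×10.2) = 541.5.
P₂ = ½(234.0+541.5)×10.2 = 3955. Total P_a = 1537+3955 = 5492 lb/ft.

5490 lb/ft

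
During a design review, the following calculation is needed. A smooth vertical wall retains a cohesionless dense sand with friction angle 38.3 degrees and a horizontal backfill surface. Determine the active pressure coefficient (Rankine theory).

0.235

K_a = tan²(45° − φ/2) = tan²(25.85°) = 0.2347.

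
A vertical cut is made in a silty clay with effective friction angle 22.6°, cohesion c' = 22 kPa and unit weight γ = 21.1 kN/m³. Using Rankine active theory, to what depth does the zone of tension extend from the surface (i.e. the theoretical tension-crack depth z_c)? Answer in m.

K_a = tan²(45° − 22.6°/2) = 0.4448; √K_a = 0.6669.
The active pressure is zero where K_a γ z = 2c√K_a, so z_c = 2c/(γ√K_a) = 2×22/(21.1×0.6669) = 3.127 m.

3.13 m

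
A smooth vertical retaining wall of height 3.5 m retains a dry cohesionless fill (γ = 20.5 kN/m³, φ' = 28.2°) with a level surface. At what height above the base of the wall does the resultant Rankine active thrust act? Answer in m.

1.17 m

K_a = 0.3582.
The pressure distribution is triangular, so the resultant acts at H/3 above the base = 3.5/3 = 1.167 m.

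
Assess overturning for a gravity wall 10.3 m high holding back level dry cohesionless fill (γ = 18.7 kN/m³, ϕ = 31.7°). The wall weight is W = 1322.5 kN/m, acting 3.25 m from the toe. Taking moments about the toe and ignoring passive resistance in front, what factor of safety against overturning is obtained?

K_a = tan²(45° − 31.7°/2) = 0.3111.
P_a = ½K_aγH² = 0.5×0.3111×18.7×10.3² = 308.6 kN/m, acting at H/3 = 3.433 m above the base.
Overturning moment M_o = P_a × H/3 = 308.6 × 3.433 = 1059.
Resisting moment M_r = W × 3.25 = 1322.5 × 3.25 = 4298.
FS_overturning = M_r/M_o = 4298/1059 = 4.057.

4.06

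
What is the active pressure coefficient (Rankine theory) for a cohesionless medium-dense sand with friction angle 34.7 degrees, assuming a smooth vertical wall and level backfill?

0.274

K_a = tan²(45° − φ/2) = tan²(27.65°) = 0.2745.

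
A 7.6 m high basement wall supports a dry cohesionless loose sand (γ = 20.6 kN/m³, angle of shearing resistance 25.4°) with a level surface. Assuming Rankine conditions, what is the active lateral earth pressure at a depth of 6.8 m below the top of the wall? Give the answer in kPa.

56.0 kPa

K_a = (1 − sin φ)/(1 + sin φ) = 0.3996.
σ_h = K_a γ z = 0.3996 × 20.6 × 6.8 = 55.98 kPa.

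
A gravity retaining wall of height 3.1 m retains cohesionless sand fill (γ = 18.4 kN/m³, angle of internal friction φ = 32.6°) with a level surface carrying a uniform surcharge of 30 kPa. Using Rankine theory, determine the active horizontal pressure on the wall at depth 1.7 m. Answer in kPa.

18.4 kPa

K_a = (1 − sin φ)/(1 + sin φ) = 0.2997.
σ_v = γz + q = 18.4 × 1.7 + 30 = 61.28 kPa.
σ_h = K_a σ_v = 0.2997 × 61.28 = 18.37 kPa.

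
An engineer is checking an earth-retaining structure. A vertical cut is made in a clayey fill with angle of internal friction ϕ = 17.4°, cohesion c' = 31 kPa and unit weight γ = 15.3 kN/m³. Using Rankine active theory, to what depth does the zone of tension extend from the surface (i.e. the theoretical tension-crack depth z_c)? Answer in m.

5.52 m

K_a = tan²(45° − 17.4°/2) = 0.5396; √K_a = 0.7346.
The active pressure is zero where K_a γ z = 2c√K_a, so z_c = 2c/(γ√K_a) = 2×31/(15.3×0.7346) = 5.517 m.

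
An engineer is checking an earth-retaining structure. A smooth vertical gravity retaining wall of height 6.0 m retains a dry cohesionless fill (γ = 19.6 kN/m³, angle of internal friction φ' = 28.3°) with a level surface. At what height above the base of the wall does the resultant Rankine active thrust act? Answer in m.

2.00 m

K_a = 0.3568.
The pressure distribution is triangular, so the resultant acts at H/3 above the base = 6.0/3 = 2.000 m.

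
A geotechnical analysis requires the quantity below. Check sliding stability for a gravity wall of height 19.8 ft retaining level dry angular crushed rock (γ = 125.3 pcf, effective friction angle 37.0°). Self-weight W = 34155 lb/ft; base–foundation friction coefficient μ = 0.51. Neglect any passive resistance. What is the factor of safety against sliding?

2.85

K_a = tan²(45° − 37.0°/2) = 0.2486.
P_a = ½K_aγH² = 0.5×0.2486×125.3×19.8² = 6106 lb/ft, acting at H/3 = 6.600 ft above the base.
FS_sliding = μW / P_a = 0.51×34155 / 6106 = 2.853.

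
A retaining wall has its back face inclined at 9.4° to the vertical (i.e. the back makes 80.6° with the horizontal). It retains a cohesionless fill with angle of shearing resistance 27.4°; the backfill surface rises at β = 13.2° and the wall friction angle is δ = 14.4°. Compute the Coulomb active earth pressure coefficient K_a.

K_a = sin²(α+φ) / [sin²α · sin(α−δ) · (1 + √{sin(φ+δ)sin(φ−β) / (sin(α−δ)sin(α+β))})²].
With α = 80.6°, φ = 27.4°, δ = 14.4°, β = 13.2°: K_a = 0.5014.

0.501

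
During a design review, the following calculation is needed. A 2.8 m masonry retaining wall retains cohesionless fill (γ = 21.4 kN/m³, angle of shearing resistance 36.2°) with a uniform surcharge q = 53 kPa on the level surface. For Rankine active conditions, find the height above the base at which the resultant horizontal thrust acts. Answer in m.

K_a = 0.2574.
Triangular part P₁ = ½K_aγH² = 21.59 at H/3 = 0.9333 m; rectangular part P₂ = K_a q H = 38.20 at H/2 = 1.400 m.
ȳ = (P₁·0.9333 + P₂·1.400)/(P₁+P₂) = 1.231 m.

1.23 m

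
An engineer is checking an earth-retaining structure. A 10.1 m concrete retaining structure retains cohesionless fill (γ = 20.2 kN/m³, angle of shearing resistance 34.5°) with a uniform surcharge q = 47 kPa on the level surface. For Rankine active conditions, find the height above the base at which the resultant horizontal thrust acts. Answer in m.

K_a = 0.2768.
Triangular part P₁ = ½K_aγH² = 285.2 at H/3 = 3.367 m; rectangular part P₂ = K_a q H = 131.4 at H/2 = 5.050 m.
ȳ = (P₁·3.367 + P₂·5.050)/(P₁+P₂) = 3.898 m.

3.90 m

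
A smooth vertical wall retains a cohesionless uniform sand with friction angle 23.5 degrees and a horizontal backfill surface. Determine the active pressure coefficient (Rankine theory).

K_a = tan²(45° − φ/2) = tan²(33.25°) = 0.4298.

0.430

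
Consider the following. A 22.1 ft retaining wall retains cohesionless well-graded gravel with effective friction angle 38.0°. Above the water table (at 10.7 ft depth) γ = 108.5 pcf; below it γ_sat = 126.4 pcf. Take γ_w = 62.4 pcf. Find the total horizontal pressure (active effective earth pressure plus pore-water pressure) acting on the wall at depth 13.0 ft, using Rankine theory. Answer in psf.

K_a = (1 − sin φ)/(1 + sin φ) = 0.2379.
γ' = 126.4 − 62.4 = 64.00 pcf.
Effective vertical stress at 13.0 ft: σ'_v = 108.5×10.7 + 64.00×2.30 = 1308 psf.
σ'_h = K_a σ'_v = 0.2379 × 1308 = 311.2 psf; u = γ_w × 2.30 = 143.5 psf.
Total σ_h = 311.2 + 143.5 = 454.7 psf.

455 psf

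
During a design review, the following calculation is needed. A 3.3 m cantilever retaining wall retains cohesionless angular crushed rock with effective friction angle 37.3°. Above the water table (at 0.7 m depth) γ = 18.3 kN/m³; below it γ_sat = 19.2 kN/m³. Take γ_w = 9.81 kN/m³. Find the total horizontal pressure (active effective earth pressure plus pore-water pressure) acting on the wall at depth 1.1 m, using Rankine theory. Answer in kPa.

K_a = (1 − sin φ)/(1 + sin φ) = 0.2453.
γ' = 19.2 − 9.81 = 9.390 kN/m³.
Effective vertical stress at 1.1 m: σ'_v = 18.3×0.7 + 9.390×0.400 = 16.57 kPa.
σ'_h = K_a σ'_v = 0.2453 × 16.57 = 4.064 kPa; u = γ_w × 0.400 = 3.924 kPa.
Total σ_h = 4.064 + 3.924 = 7.988 kPa.

7.99 kPa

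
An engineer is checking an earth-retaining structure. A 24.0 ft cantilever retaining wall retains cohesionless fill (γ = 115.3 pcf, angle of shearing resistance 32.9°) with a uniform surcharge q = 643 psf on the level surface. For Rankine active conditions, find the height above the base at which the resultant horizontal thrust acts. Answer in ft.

K_a = 0.2960.
Triangular part P₁ = ½K_aγH² = 9830 at H/3 = 8.000 ft; rectangular part P₂ = K_a q H = 4568 at H/2 = 12.00 ft.
ȳ = (P₁·8.000 + P₂·12.00)/(P₁+P₂) = 9.269 ft.

9.27 ft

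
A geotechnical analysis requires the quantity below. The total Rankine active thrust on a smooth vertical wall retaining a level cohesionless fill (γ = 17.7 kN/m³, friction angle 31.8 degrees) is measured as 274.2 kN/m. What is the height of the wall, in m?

10.0 m

K_a = 0.3098. P_a = ½ K_a γ H² ⇒ H = √(2P_a/(K_a γ)).
H = √(2×274.2/(0.3098×17.7)) = 10.00 m.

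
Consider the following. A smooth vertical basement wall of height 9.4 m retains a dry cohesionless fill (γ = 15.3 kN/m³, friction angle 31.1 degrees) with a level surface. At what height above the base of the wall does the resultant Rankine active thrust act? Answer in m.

K_a = 0.3188.
The pressure distribution is triangular, so the resultant acts at H/3 above the base = 9.4/3 = 3.133 m.

3.13 m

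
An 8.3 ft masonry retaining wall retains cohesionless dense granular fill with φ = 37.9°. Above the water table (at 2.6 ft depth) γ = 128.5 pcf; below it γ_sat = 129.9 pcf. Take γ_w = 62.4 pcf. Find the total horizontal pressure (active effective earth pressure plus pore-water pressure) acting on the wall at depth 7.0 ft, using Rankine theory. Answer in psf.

K_a = (1 − sin φ)/(1 + sin φ) = 0.2389.
γ' = 129.9 − 62.4 = 67.50 pcf.
Effective vertical stress at 7.0 ft: σ'_v = 128.5×2.6 + 67.50×4.40 = 631.1 psf.
σ'_h = K_a σ'_v = 0.2389 × 631.1 = 150.8 psf; u = γ_w × 4.40 = 274.6 psf.
Total σ_h = 150.8 + 274.6 = 425.4 psf.

425 psf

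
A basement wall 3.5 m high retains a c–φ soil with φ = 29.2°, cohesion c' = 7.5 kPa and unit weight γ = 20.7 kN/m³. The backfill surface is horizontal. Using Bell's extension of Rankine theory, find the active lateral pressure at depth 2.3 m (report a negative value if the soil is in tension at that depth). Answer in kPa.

K_a = (1 − sin φ)/(1 + sin φ) = 0.3442.
σ_a = K_a γ z − 2c√K_a = 0.3442×20.7×2.3 − 2×7.5×0.5867 = 7.588 kPa.

7.59 kPa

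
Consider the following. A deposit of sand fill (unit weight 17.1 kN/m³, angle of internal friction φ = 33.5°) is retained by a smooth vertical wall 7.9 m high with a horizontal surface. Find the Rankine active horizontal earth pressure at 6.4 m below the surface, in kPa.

31.6 kPa

K_a = (1 − sin φ)/(1 + sin φ) = 0.2887.
σ_h = K_a γ z = 0.2887 × 17.1 × 6.4 = 31.60 kPa.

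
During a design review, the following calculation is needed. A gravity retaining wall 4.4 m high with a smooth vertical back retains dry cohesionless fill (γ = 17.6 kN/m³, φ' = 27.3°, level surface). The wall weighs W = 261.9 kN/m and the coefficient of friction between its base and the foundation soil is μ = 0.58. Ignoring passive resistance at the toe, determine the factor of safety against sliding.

K_a = tan²(45° − 27.3°/2) = 0.3711.
P_a = ½K_aγH² = 0.5×0.3711×17.6×4.4² = 63.23 kN/m, acting at H/3 = 1.467 m above the base.
FS_sliding = μW / P_a = 0.58×261.9 / 63.23 = 2.402.

2.40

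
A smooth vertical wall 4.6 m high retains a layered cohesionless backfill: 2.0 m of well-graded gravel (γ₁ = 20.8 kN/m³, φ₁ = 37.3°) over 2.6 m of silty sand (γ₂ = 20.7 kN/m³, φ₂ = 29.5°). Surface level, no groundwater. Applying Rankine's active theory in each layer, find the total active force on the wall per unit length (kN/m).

70.8 kN/m

K_a1 = tan²(45°−37.3°/2) = 0.2453; K_a2 = tan²(45°−29.5°/2) = 0.3401.
Layer 1: σ at base = K_a1 γ₁ h₁ = 10.21 kPa; P₁ = ½×10.21×2.0 = 10.21.
Layer 2: σ_v at top = γ₁h₁ = 41.60; σ_h top = K_a2×41.60 = 14.15; σ_h base = K_a2×(41.60+20.7×2.6) = 32.45.
P₂ = ½(14.15+32.45)×2.6 = 60.58. Total P_a = 10.21+60.58 = 70.79 kN/m.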